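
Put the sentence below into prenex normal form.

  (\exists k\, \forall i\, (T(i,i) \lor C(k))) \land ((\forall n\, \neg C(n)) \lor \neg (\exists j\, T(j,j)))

Drive negations inward (¬∀x A ≡ ∃x ¬A, ¬∃x A ≡ ∀x ¬A, De Morgan for ∧/∨):
  (\exists k\, \forall i\, (T(i,i) \lor C(k))) \land ((\forall n\, \neg C(n)) \lor (\forall j\, \neg T(j,j)))
All bound variables are already distinct, so no renaming is needed.
Pull the quantifiers to the front (each side's bound variable is not free in the other side):
  \exists k\, \forall i\, \forall n\, \forall j\, ((T(i,i) \lor C(k)) \land (\neg C(n) \lor \neg T(j,j)))

\exists k\, \forall i\, \forall n\, \forall j\, ((T(i,i) \lor C(k)) \land (\neg C(n) \lor \neg T(j,j)))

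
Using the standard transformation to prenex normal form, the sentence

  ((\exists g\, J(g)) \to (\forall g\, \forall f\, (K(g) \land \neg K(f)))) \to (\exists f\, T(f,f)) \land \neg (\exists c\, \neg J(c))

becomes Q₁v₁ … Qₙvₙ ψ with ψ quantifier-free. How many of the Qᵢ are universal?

1

Eliminate → and ↔ using ¬ and ∨.
  \neg (\neg (\exists g\, J(g)) \lor (\forall g\, \forall f\, (K(g) \land \neg K(f)))) \lor (\exists f\, T(f,f)) \land \neg (\exists c\, \neg J(c))
Move each ¬ inward, flipping quantifiers it crosses:
  (\exists g\, J(g)) \land (\exists g\, \exists f\, (\neg K(g) \lor K(f))) \lor (\exists f\, T(f,f)) \land (\forall c\, J(c))
Give each quantifier a distinct variable: g↦y1, f↦w1.
  (\exists g\, J(g)) \land (\exists y1\, \exists f\, (\neg K(y1) \lor K(f))) \lor (\exists w1\, T(w1,w1)) \land (\forall c\, J(c))
Finally move all quantifiers to the prefix:
  \exists g\, \exists y1\, \exists f\, \exists w1\, \forall c\, (J(g) \land (\neg K(y1) \lor K(f)) \lor T(w1,w1) \land J(c))
The prefix is \exists g \exists y1 \exists f \exists w1 \forall c: 1 universal, 4 existential.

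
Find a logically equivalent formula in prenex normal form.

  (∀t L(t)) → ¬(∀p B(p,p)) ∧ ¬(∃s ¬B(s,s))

Rewrite implications/biconditionals: A → B as ¬A ∨ B.
  ¬(∀t L(t)) ∨ ¬(∀p B(p,p)) ∧ ¬(∃s ¬B(s,s))
Push ¬ through the quantifiers and connectives to reach negation normal form:
  (∃t ¬L(t)) ∨ (∃p ¬B(p,p)) ∧ (∀s B(s,s))
Pull the quantifiers to the front (each side's bound variable is not free in the other side):
  ∃t ∃p ∀s (¬L(t) ∨ ¬B(p,p) ∧ B(s,s))

∃t ∃p ∀s (¬L(t) ∨ ¬B(p,p) ∧ B(s,s))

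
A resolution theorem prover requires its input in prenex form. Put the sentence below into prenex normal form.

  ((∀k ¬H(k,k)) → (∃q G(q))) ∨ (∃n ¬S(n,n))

Rewrite implications/biconditionals: A → B as ¬A ∨ B.
  ¬(∀k ¬H(k,k)) ∨ (∃q G(q)) ∨ (∃n ¬S(n,n))
Push ¬ through the quantifiers and connectives to reach negation normal form:
  (∃k H(k,k)) ∨ (∃q G(q)) ∨ (∃n ¬S(n,n))
Pull the quantifiers to the front (each side's bound variable is not free in the other side):
  ∃k ∃q ∃n (H(k,k) ∨ G(q) ∨ ¬S(n,n))

∃k ∃q ∃n (H(k,k) ∨ G(q) ∨ ¬S(n,n))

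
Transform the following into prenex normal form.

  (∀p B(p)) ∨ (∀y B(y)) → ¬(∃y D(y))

∃p ∃y ∀v1 (¬B(p) ∧ ¬B(y) ∨ ¬D(v1))

First replace A → B with ¬A ∨ B.
  ¬((∀p B(p)) ∨ (∀y B(y))) ∨ ¬(∃y D(y))
Drive negations inward (¬∀x A ≡ ∃x ¬A, ¬∃x A ≡ ∀x ¬A, De Morgan for ∧/∨):
  (∃p ¬B(p)) ∧ (∃y ¬B(y)) ∨ (∀y ¬D(y))
Give each quantifier a distinct variable: y↦v1.
  (∃p ¬B(p)) ∧ (∃y ¬B(y)) ∨ (∀v1 ¬D(v1))
Finally move all quantifiers to the prefix:
  ∃p ∃y ∀v1 (¬B(p) ∧ ¬B(y) ∨ ¬D(v1))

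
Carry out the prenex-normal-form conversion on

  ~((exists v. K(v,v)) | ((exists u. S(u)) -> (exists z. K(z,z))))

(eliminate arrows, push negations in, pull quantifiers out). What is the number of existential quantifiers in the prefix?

1

First replace A → B with ¬A ∨ B.
  ~((exists v. K(v,v)) | ~(exists u. S(u)) | (exists z. K(z,z)))
Move each ¬ inward, flipping quantifiers it crosses:
  (forall v. ~K(v,v)) & (exists u. S(u)) & (forall z. ~K(z,z))
Pull the quantifiers to the front (each side's bound variable is not free in the other side):
  forall v. exists u. forall z. (~K(v,v) & S(u) & ~K(z,z))
The prefix is forall v exists u forall z: 2 universal, 1 existential.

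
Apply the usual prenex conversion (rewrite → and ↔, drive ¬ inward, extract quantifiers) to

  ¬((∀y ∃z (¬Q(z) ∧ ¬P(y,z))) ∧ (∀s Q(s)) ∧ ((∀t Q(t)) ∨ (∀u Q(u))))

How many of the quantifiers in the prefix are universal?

1

Move each ¬ inward, flipping quantifiers it crosses:
  (∃y ∀z (Q(z) ∨ P(y,z))) ∨ (∃s ¬Q(s)) ∨ (∃t ¬Q(t)) ∧ (∃u ¬Q(u))
Extract every quantifier outward, since the variables are now distinct and don't occur free across branches:
  ∃y ∀z ∃s ∃t ∃u (Q(z) ∨ P(y,z) ∨ ¬Q(s) ∨ ¬Q(t) ∧ ¬Q(u))
The prefix is ∃y ∀z ∃s ∃t ∃u: 1 universal, 4 existential.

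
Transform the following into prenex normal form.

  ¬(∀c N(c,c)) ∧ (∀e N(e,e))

Push ¬ through the quantifiers and connectives to reach negation normal form:
  (∃c ¬N(c,c)) ∧ (∀e N(e,e))
Finally move all quantifiers to the prefix:
  ∃c ∀e (¬N(c,c) ∧ N(e,e))

∃c ∀e (¬N(c,c) ∧ N(e,e))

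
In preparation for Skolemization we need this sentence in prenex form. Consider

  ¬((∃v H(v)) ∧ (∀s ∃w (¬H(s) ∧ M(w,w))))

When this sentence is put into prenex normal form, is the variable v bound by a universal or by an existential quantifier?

universal

Move each ¬ inward, flipping quantifiers it crosses:
  (∀v ¬H(v)) ∨ (∃s ∀w (H(s) ∨ ¬M(w,w)))
Pull the quantifiers to the front (each side's bound variable is not free in the other side):
  ∀v ∃s ∀w (¬H(v) ∨ H(s) ∨ ¬M(w,w))
The quantifier ∃v sits under an odd number of negations, so it flips to ∀v.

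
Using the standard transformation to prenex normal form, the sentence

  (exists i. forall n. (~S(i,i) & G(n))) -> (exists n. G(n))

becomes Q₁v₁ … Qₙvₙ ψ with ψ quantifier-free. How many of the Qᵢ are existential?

Rewrite implications/biconditionals: A → B as ¬A ∨ B.
  ~(exists i. forall n. (~S(i,i) & G(n))) | (exists n. G(n))
Move each ¬ inward, flipping quantifiers it crosses:
  (forall i. exists n. (S(i,i) | ~G(n))) | (exists n. G(n))
Standardize variables apart so no two quantifiers bind the same name: n↦w.
  (forall i. exists n. (S(i,i) | ~G(n))) | (exists w. G(w))
Pull the quantifiers to the front (each side's bound variable is not free in the other side):
  forall i. exists n. exists w. (S(i,i) | ~G(n) | G(w))
The prefix is forall i exists n exists w: 1 universal, 2 existential.

2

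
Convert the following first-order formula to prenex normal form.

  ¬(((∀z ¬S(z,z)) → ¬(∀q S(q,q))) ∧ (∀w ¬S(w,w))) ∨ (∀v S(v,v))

First replace A → B with ¬A ∨ B.
  ¬((¬(∀z ¬S(z,z)) ∨ ¬(∀q S(q,q))) ∧ (∀w ¬S(w,w))) ∨ (∀v S(v,v))
Move each ¬ inward, flipping quantifiers it crosses:
  (∀z ¬S(z,z)) ∧ (∀q S(q,q)) ∨ (∃w S(w,w)) ∨ (∀v S(v,v))
All bound variables are already distinct, so no renaming is needed.
Extract every quantifier outward, since the variables are now distinct and don't occur free across branches:
  ∀z ∀q ∃w ∀v (¬S(z,z) ∧ S(q,q) ∨ S(w,w) ∨ S(v,v))

∀z ∀q ∃w ∀v (¬S(z,z) ∧ S(q,q) ∨ S(w,w) ∨ S(v,v))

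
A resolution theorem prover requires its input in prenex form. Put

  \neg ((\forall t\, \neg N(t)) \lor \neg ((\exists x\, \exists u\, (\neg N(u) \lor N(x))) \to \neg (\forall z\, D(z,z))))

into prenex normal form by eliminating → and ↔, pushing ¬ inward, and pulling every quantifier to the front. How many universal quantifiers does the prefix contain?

Rewrite implications/biconditionals: A → B as ¬A ∨ B.
  \neg ((\forall t\, \neg N(t)) \lor \neg (\neg (\exists x\, \exists u\, (\neg N(u) \lor N(x))) \lor \neg (\forall z\, D(z,z))))
Push ¬ through the quantifiers and connectives to reach negation normal form:
  (\exists t\, N(t)) \land ((\forall x\, \forall u\, (N(u) \land \neg N(x))) \lor (\exists z\, \neg D(z,z)))
All bound variables are already distinct, so no renaming is needed.
Finally move all quantifiers to the prefix:
  \exists t\, \forall x\, \forall u\, \exists z\, (N(t) \land (N(u) \land \neg N(x) \lor \neg D(z,z)))
The prefix is \exists t \forall x \forall u \exists z: 2 universal, 2 existential.

2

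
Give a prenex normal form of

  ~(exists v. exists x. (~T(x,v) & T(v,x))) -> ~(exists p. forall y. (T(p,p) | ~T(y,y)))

exists v. exists x. forall p. exists y. (~T(x,v) & T(v,x) | ~T(p,p) & T(y,y))

Rewrite implications/biconditionals: A → B as ¬A ∨ B.
  ~~(exists v. exists x. (~T(x,v) & T(v,x))) | ~(exists p. forall y. (T(p,p) | ~T(y,y)))
Drive negations inward (¬∀x A ≡ ∃x ¬A, ¬∃x A ≡ ∀x ¬A, De Morgan for ∧/∨):
  (exists v. exists x. (~T(x,v) & T(v,x))) | (forall p. exists y. (~T(p,p) & T(y,y)))
Finally move all quantifiers to the prefix:
  exists v. exists x. forall p. exists y. (~T(x,v) & T(v,x) | ~T(p,p) & T(y,y))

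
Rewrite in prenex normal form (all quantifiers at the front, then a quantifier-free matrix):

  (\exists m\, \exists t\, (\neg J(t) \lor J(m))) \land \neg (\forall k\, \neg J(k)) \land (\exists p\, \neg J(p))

\exists m\, \exists t\, \exists k\, \exists p\, ((\neg J(t) \lor J(m)) \land J(k) \land \neg J(p))

Drive negations inward (¬∀x A ≡ ∃x ¬A, ¬∃x A ≡ ∀x ¬A, De Morgan for ∧/∨):
  (\exists m\, \exists t\, (\neg J(t) \lor J(m))) \land (\exists k\, J(k)) \land (\exists p\, \neg J(p))
All bound variables are already distinct, so no renaming is needed.
Pull the quantifiers to the front (each side's bound variable is not free in the other side):
  \exists m\, \exists t\, \exists k\, \exists p\, ((\neg J(t) \lor J(m)) \land J(k) \land \neg J(p))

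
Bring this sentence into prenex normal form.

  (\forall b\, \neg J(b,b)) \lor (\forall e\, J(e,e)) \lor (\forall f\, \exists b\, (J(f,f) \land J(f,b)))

\forall b\, \forall e\, \forall f\, \exists x1\, (\neg J(b,b) \lor J(e,e) \lor J(f,f) \land J(f,x1))

Rename bound variables to avoid capture: b↦x1.
  (\forall b\, \neg J(b,b)) \lor (\forall e\, J(e,e)) \lor (\forall f\, \exists x1\, (J(f,f) \land J(f,x1)))
Pull the quantifiers to the front (each side's bound variable is not free in the other side):
  \forall b\, \forall e\, \forall f\, \exists x1\, (\neg J(b,b) \lor J(e,e) \lor J(f,f) \land J(f,x1))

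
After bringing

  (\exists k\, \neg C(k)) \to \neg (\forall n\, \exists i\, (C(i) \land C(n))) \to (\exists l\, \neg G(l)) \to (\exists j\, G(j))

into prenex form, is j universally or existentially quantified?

Rewrite implications/biconditionals: A → B as ¬A ∨ B.
  \neg (\exists k\, \neg C(k)) \lor \neg \neg (\forall n\, \exists i\, (C(i) \land C(n))) \lor \neg (\exists l\, \neg G(l)) \lor (\exists j\, G(j))
Push ¬ through the quantifiers and connectives to reach negation normal form:
  (\forall k\, C(k)) \lor (\forall n\, \exists i\, (C(i) \land C(n))) \lor (\forall l\, G(l)) \lor (\exists j\, G(j))
All bound variables are already distinct, so no renaming is needed.
Pull the quantifiers to the front (each side's bound variable is not free in the other side):
  \forall k\, \forall n\, \exists i\, \forall l\, \exists j\, (C(k) \lor C(i) \land C(n) \lor G(l) \lor G(j))
The quantifier \exists j sits under an even number of negations (counting the antecedent side of each →), so it remains existential.

existential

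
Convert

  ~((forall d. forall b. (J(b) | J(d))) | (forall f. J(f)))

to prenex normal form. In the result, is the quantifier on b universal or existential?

Drive negations inward (¬∀x A ≡ ∃x ¬A, ¬∃x A ≡ ∀x ¬A, De Morgan for ∧/∨):
  (exists d. exists b. (~J(b) & ~J(d))) & (exists f. ~J(f))
All bound variables are already distinct, so no renaming is needed.
Pull the quantifiers to the front (each side's bound variable is not free in the other side):
  exists d. exists b. exists f. (~J(b) & ~J(d) & ~J(f))
The quantifier forall b sits under an odd number of negations, so it flips to exists b.

existential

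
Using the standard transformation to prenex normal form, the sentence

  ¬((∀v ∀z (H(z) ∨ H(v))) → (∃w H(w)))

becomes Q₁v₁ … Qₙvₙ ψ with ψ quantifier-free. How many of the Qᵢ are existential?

0

Rewrite implications/biconditionals: A → B as ¬A ∨ B.
  ¬(¬(∀v ∀z (H(z) ∨ H(v))) ∨ (∃w H(w)))
Drive negations inward (¬∀x A ≡ ∃x ¬A, ¬∃x A ≡ ∀x ¬A, De Morgan for ∧/∨):
  (∀v ∀z (H(z) ∨ H(v))) ∧ (∀w ¬H(w))
All bound variables are already distinct, so no renaming is needed.
Finally move all quantifiers to the prefix:
  ∀v ∀z ∀w ((H(z) ∨ H(v)) ∧ ¬H(w))
The prefix is ∀v ∀z ∀w: 3 universal, 0 existential.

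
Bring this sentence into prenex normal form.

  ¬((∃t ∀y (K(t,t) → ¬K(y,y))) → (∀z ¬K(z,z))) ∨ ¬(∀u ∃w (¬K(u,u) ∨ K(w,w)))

Eliminate → and ↔ using ¬ and ∨.
  ¬(¬(∃t ∀y (¬K(t,t) ∨ ¬K(y,y))) ∨ (∀z ¬K(z,z))) ∨ ¬(∀u ∃w (¬K(u,u) ∨ K(w,w)))
Push ¬ through the quantifiers and connectives to reach negation normal form:
  (∃t ∀y (¬K(t,t) ∨ ¬K(y,y))) ∧ (∃z K(z,z)) ∨ (∃u ∀w (K(u,u) ∧ ¬K(w,w)))
All bound variables are already distinct, so no renaming is needed.
Pull the quantifiers to the front (each side's bound variable is not free in the other side):
  ∃t ∀y ∃z ∃u ∀w ((¬K(t,t) ∨ ¬K(y,y)) ∧ K(z,z) ∨ K(u,u) ∧ ¬K(w,w))

∃t ∀y ∃z ∃u ∀w ((¬K(t,t) ∨ ¬K(y,y)) ∧ K(z,z) ∨ K(u,u) ∧ ¬K(w,w))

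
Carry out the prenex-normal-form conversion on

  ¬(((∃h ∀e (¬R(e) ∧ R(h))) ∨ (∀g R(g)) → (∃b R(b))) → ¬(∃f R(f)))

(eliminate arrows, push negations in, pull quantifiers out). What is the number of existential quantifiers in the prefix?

4

First replace A → B with ¬A ∨ B.
  ¬(¬(¬((∃h ∀e (¬R(e) ∧ R(h))) ∨ (∀g R(g))) ∨ (∃b R(b))) ∨ ¬(∃f R(f)))
Move each ¬ inward, flipping quantifiers it crosses:
  ((∀h ∃e (R(e) ∨ ¬R(h))) ∧ (∃g ¬R(g)) ∨ (∃b R(b))) ∧ (∃f R(f))
All bound variables are already distinct, so no renaming is needed.
Pull the quantifiers to the front (each side's bound variable is not free in the other side):
  ∀h ∃e ∃g ∃b ∃f (((R(e) ∨ ¬R(h)) ∧ ¬R(g) ∨ R(b)) ∧ R(f))
The prefix is ∀h ∃e ∃g ∃b ∃f: 1 universal, 4 existential.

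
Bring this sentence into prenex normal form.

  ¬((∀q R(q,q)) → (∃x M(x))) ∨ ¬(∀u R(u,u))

∀q ∀x ∃u (R(q,q) ∧ ¬M(x) ∨ ¬R(u,u))

First replace A → B with ¬A ∨ B.
  ¬(¬(∀q R(q,q)) ∨ (∃x M(x))) ∨ ¬(∀u R(u,u))
Drive negations inward (¬∀x A ≡ ∃x ¬A, ¬∃x A ≡ ∀x ¬A, De Morgan for ∧/∨):
  (∀q R(q,q)) ∧ (∀x ¬M(x)) ∨ (∃u ¬R(u,u))
Finally move all quantifiers to the prefix:
  ∀q ∀x ∃u (R(q,q) ∧ ¬M(x) ∨ ¬R(u,u))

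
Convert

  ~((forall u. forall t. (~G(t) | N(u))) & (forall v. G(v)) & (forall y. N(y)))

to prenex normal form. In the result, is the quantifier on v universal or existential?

Push ¬ through the quantifiers and connectives to reach negation normal form:
  (exists u. exists t. (G(t) & ~N(u))) | (exists v. ~G(v)) | (exists y. ~N(y))
All bound variables are already distinct, so no renaming is needed.
Finally move all quantifiers to the prefix:
  exists u. exists t. exists v. exists y. (G(t) & ~N(u) | ~G(v) | ~N(y))
The quantifier forall v sits under an odd number of negations, so it flips to exists v.

existential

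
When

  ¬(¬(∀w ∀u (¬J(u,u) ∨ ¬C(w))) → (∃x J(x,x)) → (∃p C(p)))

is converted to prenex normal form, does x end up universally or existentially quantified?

existential

First replace A → B with ¬A ∨ B.
  ¬(¬¬(∀w ∀u (¬J(u,u) ∨ ¬C(w))) ∨ ¬(∃x J(x,x)) ∨ (∃p C(p)))
Drive negations inward (¬∀x A ≡ ∃x ¬A, ¬∃x A ≡ ∀x ¬A, De Morgan for ∧/∨):
  (∃w ∃u (J(u,u) ∧ C(w))) ∧ (∃x J(x,x)) ∧ (∀p ¬C(p))
Pull the quantifiers to the front (each side's bound variable is not free in the other side):
  ∃w ∃u ∃x ∀p (J(u,u) ∧ C(w) ∧ J(x,x) ∧ ¬C(p))
The quantifier ∃x sits under an even number of negations (counting the antecedent side of each →), so it remains existential.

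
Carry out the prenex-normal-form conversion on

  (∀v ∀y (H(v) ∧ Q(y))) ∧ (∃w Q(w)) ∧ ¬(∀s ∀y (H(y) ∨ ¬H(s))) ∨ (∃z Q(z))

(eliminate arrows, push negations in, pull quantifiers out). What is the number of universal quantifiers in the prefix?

Move each ¬ inward, flipping quantifiers it crosses:
  (∀v ∀y (H(v) ∧ Q(y))) ∧ (∃w Q(w)) ∧ (∃s ∃y (¬H(y) ∧ H(s))) ∨ (∃z Q(z))
Standardize variables apart so no two quantifiers bind the same name: y↦c.
  (∀v ∀y (H(v) ∧ Q(y))) ∧ (∃w Q(w)) ∧ (∃s ∃c (¬H(c) ∧ H(s))) ∨ (∃z Q(z))
Pull the quantifiers to the front (each side's bound variable is not free in the other side):
  ∀v ∀y ∃w ∃s ∃c ∃z (H(v) ∧ Q(y) ∧ Q(w) ∧ ¬H(c) ∧ H(s) ∨ Q(z))
The prefix is ∀v ∀y ∃w ∃s ∃c ∃z: 2 universal, 4 existential.

2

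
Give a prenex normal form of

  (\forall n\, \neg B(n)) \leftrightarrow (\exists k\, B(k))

\exists n\, \exists k\, \forall r\, \forall u1\, ((B(n) \lor B(k)) \land (\neg B(r) \lor \neg B(u1)))

Rewrite implications/biconditionals: A → B as ¬A ∨ B; A ↔ B as (¬A ∨ B) ∧ (¬B ∨ A).
  (\neg (\forall n\, \neg B(n)) \lor (\exists k\, B(k))) \land (\neg (\exists k\, B(k)) \lor (\forall n\, \neg B(n)))
Push ¬ through the quantifiers and connectives to reach negation normal form:
  ((\exists n\, B(n)) \lor (\exists k\, B(k))) \land ((\forall k\, \neg B(k)) \lor (\forall n\, \neg B(n)))
Standardize variables apart so no two quantifiers bind the same name: k↦r, n↦u1.
  ((\exists n\, B(n)) \lor (\exists k\, B(k))) \land ((\forall r\, \neg B(r)) \lor (\forall u1\, \neg B(u1)))
Pull the quantifiers to the front (each side's bound variable is not free in the other side):
  \exists n\, \exists k\, \forall r\, \forall u1\, ((B(n) \lor B(k)) \land (\neg B(r) \lor \neg B(u1)))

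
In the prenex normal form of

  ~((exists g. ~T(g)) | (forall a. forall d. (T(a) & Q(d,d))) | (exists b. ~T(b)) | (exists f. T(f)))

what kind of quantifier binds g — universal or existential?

Drive negations inward (¬∀x A ≡ ∃x ¬A, ¬∃x A ≡ ∀x ¬A, De Morgan for ∧/∨):
  (forall g. T(g)) & (exists a. exists d. (~T(a) | ~Q(d,d))) & (forall b. T(b)) & (forall f. ~T(f))
All bound variables are already distinct, so no renaming is needed.
Extract every quantifier outward, since the variables are now distinct and don't occur free across branches:
  forall g. exists a. exists d. forall b. forall f. (T(g) & (~T(a) | ~Q(d,d)) & T(b) & ~T(f))
The quantifier exists g sits under an odd number of negations, so it flips to forall g.

universal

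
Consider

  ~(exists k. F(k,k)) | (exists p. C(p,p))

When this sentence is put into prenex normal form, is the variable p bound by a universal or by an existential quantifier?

Move each ¬ inward, flipping quantifiers it crosses:
  (forall k. ~F(k,k)) | (exists p. C(p,p))
All bound variables are already distinct, so no renaming is needed.
Extract every quantifier outward, since the variables are now distinct and don't occur free across branches:
  forall k. exists p. (~F(k,k) | C(p,p))
The quantifier exists p sits under an even number of negations, so it remains existential.

existential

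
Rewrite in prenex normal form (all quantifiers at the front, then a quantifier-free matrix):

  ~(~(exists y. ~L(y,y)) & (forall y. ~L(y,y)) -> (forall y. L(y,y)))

First replace A → B with ¬A ∨ B.
  ~(~(~(exists y. ~L(y,y)) & (forall y. ~L(y,y))) | (forall y. L(y,y)))
Drive negations inward (¬∀x A ≡ ∃x ¬A, ¬∃x A ≡ ∀x ¬A, De Morgan for ∧/∨):
  (forall y. L(y,y)) & (forall y. ~L(y,y)) & (exists y. ~L(y,y))
Give each quantifier a distinct variable: y↦w1, y↦w.
  (forall y. L(y,y)) & (forall w1. ~L(w1,w1)) & (exists w. ~L(w,w))
Pull the quantifiers to the front (each side's bound variable is not free in the other side):
  forall y. forall w1. exists w. (L(y,y) & ~L(w1,w1) & ~L(w,w))

forall y. forall w1. exists w. (L(y,y) & ~L(w1,w1) & ~L(w,w))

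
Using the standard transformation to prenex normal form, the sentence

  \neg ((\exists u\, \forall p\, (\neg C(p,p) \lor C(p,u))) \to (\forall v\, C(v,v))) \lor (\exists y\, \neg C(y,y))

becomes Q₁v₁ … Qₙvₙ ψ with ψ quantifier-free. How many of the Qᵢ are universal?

Eliminate → and ↔ using ¬ and ∨.
  \neg (\neg (\exists u\, \forall p\, (\neg C(p,p) \lor C(p,u))) \lor (\forall v\, C(v,v))) \lor (\exists y\, \neg C(y,y))
Push ¬ through the quantifiers and connectives to reach negation normal form:
  (\exists u\, \forall p\, (\neg C(p,p) \lor C(p,u))) \land (\exists v\, \neg C(v,v)) \lor (\exists y\, \neg C(y,y))
All bound variables are already distinct, so no renaming is needed.
Extract every quantifier outward, since the variables are now distinct and don't occur free across branches:
  \exists u\, \forall p\, \exists v\, \exists y\, ((\neg C(p,p) \lor C(p,u)) \land \neg C(v,v) \lor \neg C(y,y))
The prefix is \exists u \forall p \exists v \exists y: 1 universal, 3 existential.

1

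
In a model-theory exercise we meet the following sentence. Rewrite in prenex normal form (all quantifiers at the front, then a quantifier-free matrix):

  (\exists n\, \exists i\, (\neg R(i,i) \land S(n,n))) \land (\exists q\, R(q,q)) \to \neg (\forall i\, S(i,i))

Rewrite implications/biconditionals: A → B as ¬A ∨ B.
  \neg ((\exists n\, \exists i\, (\neg R(i,i) \land S(n,n))) \land (\exists q\, R(q,q))) \lor \neg (\forall i\, S(i,i))
Push ¬ through the quantifiers and connectives to reach negation normal form:
  (\forall n\, \forall i\, (R(i,i) \lor \neg S(n,n))) \lor (\forall q\, \neg R(q,q)) \lor (\exists i\, \neg S(i,i))
Rename bound variables to avoid capture: i↦x.
  (\forall n\, \forall i\, (R(i,i) \lor \neg S(n,n))) \lor (\forall q\, \neg R(q,q)) \lor (\exists x\, \neg S(x,x))
Finally move all quantifiers to the prefix:
  \forall n\, \forall i\, \forall q\, \exists x\, (R(i,i) \lor \neg S(n,n) \lor \neg R(q,q) \lor \neg S(x,x))

\forall n\, \forall i\, \forall q\, \exists x\, (R(i,i) \lor \neg S(n,n) \lor \neg R(q,q) \lor \neg S(x,x))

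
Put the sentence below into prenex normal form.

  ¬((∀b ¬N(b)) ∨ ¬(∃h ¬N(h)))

∃b ∃h (N(b) ∧ ¬N(h))

Move each ¬ inward, flipping quantifiers it crosses:
  (∃b N(b)) ∧ (∃h ¬N(h))
All bound variables are already distinct, so no renaming is needed.
Finally move all quantifiers to the prefix:
  ∃b ∃h (N(b) ∧ ¬N(h))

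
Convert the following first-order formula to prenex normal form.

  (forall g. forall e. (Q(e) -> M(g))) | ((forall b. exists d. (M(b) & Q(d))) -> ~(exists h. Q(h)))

Eliminate → and ↔ using ¬ and ∨.
  (forall g. forall e. (~Q(e) | M(g))) | ~(forall b. exists d. (M(b) & Q(d))) | ~(exists h. Q(h))
Drive negations inward (¬∀x A ≡ ∃x ¬A, ¬∃x A ≡ ∀x ¬A, De Morgan for ∧/∨):
  (forall g. forall e. (~Q(e) | M(g))) | (exists b. forall d. (~M(b) | ~Q(d))) | (forall h. ~Q(h))
All bound variables are already distinct, so no renaming is needed.
Pull the quantifiers to the front (each side's bound variable is not free in the other side):
  forall g. forall e. exists b. forall d. forall h. (~Q(e) | M(g) | ~M(b) | ~Q(d) | ~Q(h))

forall g. forall e. exists b. forall d. forall h. (~Q(e) | M(g) | ~M(b) | ~Q(d) | ~Q(h))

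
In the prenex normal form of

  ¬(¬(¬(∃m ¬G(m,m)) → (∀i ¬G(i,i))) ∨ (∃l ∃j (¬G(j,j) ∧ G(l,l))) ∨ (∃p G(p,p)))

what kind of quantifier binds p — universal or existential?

universal

First replace A → B with ¬A ∨ B.
  ¬(¬(¬¬(∃m ¬G(m,m)) ∨ (∀i ¬G(i,i))) ∨ (∃l ∃j (¬G(j,j) ∧ G(l,l))) ∨ (∃p G(p,p)))
Push ¬ through the quantifiers and connectives to reach negation normal form:
  ((∃m ¬G(m,m)) ∨ (∀i ¬G(i,i))) ∧ (∀l ∀j (G(j,j) ∨ ¬G(l,l))) ∧ (∀p ¬G(p,p))
All bound variables are already distinct, so no renaming is needed.
Extract every quantifier outward, since the variables are now distinct and don't occur free across branches:
  ∃m ∀i ∀l ∀j ∀p ((¬G(m,m) ∨ ¬G(i,i)) ∧ (G(j,j) ∨ ¬G(l,l)) ∧ ¬G(p,p))
The quantifier ∃p sits under an odd number of negations (counting the antecedent side of each →), so it flips to ∀p.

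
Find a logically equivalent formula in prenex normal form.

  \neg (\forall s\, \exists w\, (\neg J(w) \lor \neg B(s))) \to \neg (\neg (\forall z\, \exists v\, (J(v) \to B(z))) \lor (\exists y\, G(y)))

Eliminate → and ↔ using ¬ and ∨.
  \neg \neg (\forall s\, \exists w\, (\neg J(w) \lor \neg B(s))) \lor \neg (\neg (\forall z\, \exists v\, (\neg J(v) \lor B(z))) \lor (\exists y\, G(y)))
Move each ¬ inward, flipping quantifiers it crosses:
  (\forall s\, \exists w\, (\neg J(w) \lor \neg B(s))) \lor (\forall z\, \exists v\, (\neg J(v) \lor B(z))) \land (\forall y\, \neg G(y))
Pull the quantifiers to the front (each side's bound variable is not free in the other side):
  \forall s\, \exists w\, \forall z\, \exists v\, \forall y\, (\neg J(w) \lor \neg B(s) \lor (\neg J(v) \lor B(z)) \land \neg G(y))

\forall s\, \exists w\, \forall z\, \exists v\, \forall y\, (\neg J(w) \lor \neg B(s) \lor (\neg J(v) \lor B(z)) \land \neg G(y))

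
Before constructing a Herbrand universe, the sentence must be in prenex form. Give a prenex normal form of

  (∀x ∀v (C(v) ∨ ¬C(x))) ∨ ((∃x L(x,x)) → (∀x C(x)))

Rewrite implications/biconditionals: A → B as ¬A ∨ B.
  (∀x ∀v (C(v) ∨ ¬C(x))) ∨ ¬(∃x L(x,x)) ∨ (∀x C(x))
Drive negations inward (¬∀x A ≡ ∃x ¬A, ¬∃x A ≡ ∀x ¬A, De Morgan for ∧/∨):
  (∀x ∀v (C(v) ∨ ¬C(x))) ∨ (∀x ¬L(x,x)) ∨ (∀x C(x))
Give each quantifier a distinct variable: x↦y, x↦p.
  (∀x ∀v (C(v) ∨ ¬C(x))) ∨ (∀y ¬L(y,y)) ∨ (∀p C(p))
Pull the quantifiers to the front (each side's bound variable is not free in the other side):
  ∀x ∀v ∀y ∀p (C(v) ∨ ¬C(x) ∨ ¬L(y,y) ∨ C(p))

∀x ∀v ∀y ∀p (C(v) ∨ ¬C(x) ∨ ¬L(y,y) ∨ C(p))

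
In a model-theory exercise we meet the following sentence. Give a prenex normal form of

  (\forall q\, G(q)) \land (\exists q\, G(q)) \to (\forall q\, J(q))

First replace A → B with ¬A ∨ B.
  \neg ((\forall q\, G(q)) \land (\exists q\, G(q))) \lor (\forall q\, J(q))
Push ¬ through the quantifiers and connectives to reach negation normal form:
  (\exists q\, \neg G(q)) \lor (\forall q\, \neg G(q)) \lor (\forall q\, J(q))
Give each quantifier a distinct variable: q↦w1, q↦x.
  (\exists q\, \neg G(q)) \lor (\forall w1\, \neg G(w1)) \lor (\forall x\, J(x))
Pull the quantifiers to the front (each side's bound variable is not free in the other side):
  \exists q\, \forall w1\, \forall x\, (\neg G(q) \lor \neg G(w1) \lor J(x))

\exists q\, \forall w1\, \forall x\, (\neg G(q) \lor \neg G(w1) \lor J(x))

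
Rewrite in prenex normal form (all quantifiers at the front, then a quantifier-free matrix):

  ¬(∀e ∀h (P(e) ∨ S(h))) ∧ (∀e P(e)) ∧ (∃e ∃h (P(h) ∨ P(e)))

Move each ¬ inward, flipping quantifiers it crosses:
  (∃e ∃h (¬P(e) ∧ ¬S(h))) ∧ (∀e P(e)) ∧ (∃e ∃h (P(h) ∨ P(e)))
Standardize variables apart so no two quantifiers bind the same name: e↦p, e↦u, h↦w1.
  (∃e ∃h (¬P(e) ∧ ¬S(h))) ∧ (∀p P(p)) ∧ (∃u ∃w1 (P(w1) ∨ P(u)))
Extract every quantifier outward, since the variables are now distinct and don't occur free across branches:
  ∃e ∃h ∀p ∃u ∃w1 (¬P(e) ∧ ¬S(h) ∧ P(p) ∧ (P(w1) ∨ P(u)))

∃e ∃h ∀p ∃u ∃w1 (¬P(e) ∧ ¬S(h) ∧ P(p) ∧ (P(w1) ∨ P(u)))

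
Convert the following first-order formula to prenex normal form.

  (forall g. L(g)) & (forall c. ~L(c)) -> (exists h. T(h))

Rewrite implications/biconditionals: A → B as ¬A ∨ B.
  ~((forall g. L(g)) & (forall c. ~L(c))) | (exists h. T(h))
Push ¬ through the quantifiers and connectives to reach negation normal form:
  (exists g. ~L(g)) | (exists c. L(c)) | (exists h. T(h))
All bound variables are already distinct, so no renaming is needed.
Finally move all quantifiers to the prefix:
  exists g. exists c. exists h. (~L(g) | L(c) | T(h))

exists g. exists c. exists h. (~L(g) | L(c) | T(h))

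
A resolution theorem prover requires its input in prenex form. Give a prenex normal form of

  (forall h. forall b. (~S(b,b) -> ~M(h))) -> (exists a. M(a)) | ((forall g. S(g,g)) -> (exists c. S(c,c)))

Rewrite implications/biconditionals: A → B as ¬A ∨ B.
  ~(forall h. forall b. (~~S(b,b) | ~M(h))) | (exists a. M(a)) | ~(forall g. S(g,g)) | (exists c. S(c,c))
Drive negations inward (¬∀x A ≡ ∃x ¬A, ¬∃x A ≡ ∀x ¬A, De Morgan for ∧/∨):
  (exists h. exists b. (~S(b,b) & M(h))) | (exists a. M(a)) | (exists g. ~S(g,g)) | (exists c. S(c,c))
Extract every quantifier outward, since the variables are now distinct and don't occur free across branches:
  exists h. exists b. exists a. exists g. exists c. (~S(b,b) & M(h) | M(a) | ~S(g,g) | S(c,c))

exists h. exists b. exists a. exists g. exists c. (~S(b,b) & M(h) | M(a) | ~S(g,g) | S(c,c))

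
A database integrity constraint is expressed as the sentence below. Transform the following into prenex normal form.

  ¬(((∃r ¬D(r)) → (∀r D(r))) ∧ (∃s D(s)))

Rewrite implications/biconditionals: A → B as ¬A ∨ B.
  ¬((¬(∃r ¬D(r)) ∨ (∀r D(r))) ∧ (∃s D(s)))
Drive negations inward (¬∀x A ≡ ∃x ¬A, ¬∃x A ≡ ∀x ¬A, De Morgan for ∧/∨):
  (∃r ¬D(r)) ∧ (∃r ¬D(r)) ∨ (∀s ¬D(s))
Standardize variables apart so no two quantifiers bind the same name: r↦t.
  (∃r ¬D(r)) ∧ (∃t ¬D(t)) ∨ (∀s ¬D(s))
Finally move all quantifiers to the prefix:
  ∃r ∃t ∀s (¬D(r) ∧ ¬D(t) ∨ ¬D(s))

∃r ∃t ∀s (¬D(r) ∧ ¬D(t) ∨ ¬D(s))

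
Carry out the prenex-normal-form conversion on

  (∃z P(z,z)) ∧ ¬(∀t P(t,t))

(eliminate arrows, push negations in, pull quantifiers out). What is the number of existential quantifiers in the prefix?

2

Drive negations inward (¬∀x A ≡ ∃x ¬A, ¬∃x A ≡ ∀x ¬A, De Morgan for ∧/∨):
  (∃z P(z,z)) ∧ (∃t ¬P(t,t))
All bound variables are already distinct, so no renaming is needed.
Extract every quantifier outward, since the variables are now distinct and don't occur free across branches:
  ∃z ∃t (P(z,z) ∧ ¬P(t,t))
The prefix is ∃z ∃t: 0 universal, 2 existential.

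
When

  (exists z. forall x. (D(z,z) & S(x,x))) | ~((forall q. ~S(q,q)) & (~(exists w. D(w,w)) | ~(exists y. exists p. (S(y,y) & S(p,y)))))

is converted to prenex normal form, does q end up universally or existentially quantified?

Move each ¬ inward, flipping quantifiers it crosses:
  (exists z. forall x. (D(z,z) & S(x,x))) | (exists q. S(q,q)) | (exists w. D(w,w)) & (exists y. exists p. (S(y,y) & S(p,y)))
Extract every quantifier outward, since the variables are now distinct and don't occur free across branches:
  exists z. forall x. exists q. exists w. exists y. exists p. (D(z,z) & S(x,x) | S(q,q) | D(w,w) & S(y,y) & S(p,y))
The quantifier forall q sits under an odd number of negations, so it flips to exists q.

existential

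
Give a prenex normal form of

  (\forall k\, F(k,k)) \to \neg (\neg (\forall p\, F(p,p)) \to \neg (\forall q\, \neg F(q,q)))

First replace A → B with ¬A ∨ B.
  \neg (\forall k\, F(k,k)) \lor \neg (\neg \neg (\forall p\, F(p,p)) \lor \neg (\forall q\, \neg F(q,q)))
Drive negations inward (¬∀x A ≡ ∃x ¬A, ¬∃x A ≡ ∀x ¬A, De Morgan for ∧/∨):
  (\exists k\, \neg F(k,k)) \lor (\exists p\, \neg F(p,p)) \land (\forall q\, \neg F(q,q))
All bound variables are already distinct, so no renaming is needed.
Finally move all quantifiers to the prefix:
  \exists k\, \exists p\, \forall q\, (\neg F(k,k) \lor \neg F(p,p) \land \neg F(q,q))

\exists k\, \exists p\, \forall q\, (\neg F(k,k) \lor \neg F(p,p) \land \neg F(q,q))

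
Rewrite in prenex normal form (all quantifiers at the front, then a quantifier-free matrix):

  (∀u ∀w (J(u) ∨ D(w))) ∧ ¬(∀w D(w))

Drive negations inward (¬∀x A ≡ ∃x ¬A, ¬∃x A ≡ ∀x ¬A, De Morgan for ∧/∨):
  (∀u ∀w (J(u) ∨ D(w))) ∧ (∃w ¬D(w))
Give each quantifier a distinct variable: w↦z1.
  (∀u ∀w (J(u) ∨ D(w))) ∧ (∃z1 ¬D(z1))
Pull the quantifiers to the front (each side's bound variable is not free in the other side):
  ∀u ∀w ∃z1 ((J(u) ∨ D(w)) ∧ ¬D(z1))

∀u ∀w ∃z1 ((J(u) ∨ D(w)) ∧ ¬D(z1))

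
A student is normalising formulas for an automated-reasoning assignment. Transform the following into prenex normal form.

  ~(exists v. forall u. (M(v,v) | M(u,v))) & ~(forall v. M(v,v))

Push ¬ through the quantifiers and connectives to reach negation normal form:
  (forall v. exists u. (~M(v,v) & ~M(u,v))) & (exists v. ~M(v,v))
Rename bound variables to avoid capture: v↦w1.
  (forall v. exists u. (~M(v,v) & ~M(u,v))) & (exists w1. ~M(w1,w1))
Finally move all quantifiers to the prefix:
  forall v. exists u. exists w1. (~M(v,v) & ~M(u,v) & ~M(w1,w1))

forall v. exists u. exists w1. (~M(v,v) & ~M(u,v) & ~M(w1,w1))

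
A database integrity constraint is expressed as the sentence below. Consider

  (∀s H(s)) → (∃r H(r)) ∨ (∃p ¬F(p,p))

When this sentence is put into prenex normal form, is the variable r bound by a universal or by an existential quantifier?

existential

First replace A → B with ¬A ∨ B.
  ¬(∀s H(s)) ∨ (∃r H(r)) ∨ (∃p ¬F(p,p))
Move each ¬ inward, flipping quantifiers it crosses:
  (∃s ¬H(s)) ∨ (∃r H(r)) ∨ (∃p ¬F(p,p))
All bound variables are already distinct, so no renaming is needed.
Extract every quantifier outward, since the variables are now distinct and don't occur free across branches:
  ∃s ∃r ∃p (¬H(s) ∨ H(r) ∨ ¬F(p,p))
The quantifier ∃r sits under an even number of negations (counting the antecedent side of each →), so it remains existential.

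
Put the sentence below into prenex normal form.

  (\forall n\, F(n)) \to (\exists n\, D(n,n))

\exists n\, \exists b\, (\neg F(n) \lor D(b,b))

Eliminate → and ↔ using ¬ and ∨.
  \neg (\forall n\, F(n)) \lor (\exists n\, D(n,n))
Drive negations inward (¬∀x A ≡ ∃x ¬A, ¬∃x A ≡ ∀x ¬A, De Morgan for ∧/∨):
  (\exists n\, \neg F(n)) \lor (\exists n\, D(n,n))
Give each quantifier a distinct variable: n↦b.
  (\exists n\, \neg F(n)) \lor (\exists b\, D(b,b))
Pull the quantifiers to the front (each side's bound variable is not free in the other side):
  \exists n\, \exists b\, (\neg F(n) \lor D(b,b))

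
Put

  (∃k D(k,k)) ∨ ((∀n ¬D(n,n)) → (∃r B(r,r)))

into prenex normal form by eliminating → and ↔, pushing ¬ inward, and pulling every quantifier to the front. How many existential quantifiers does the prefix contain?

3

Eliminate → and ↔ using ¬ and ∨.
  (∃k D(k,k)) ∨ ¬(∀n ¬D(n,n)) ∨ (∃r B(r,r))
Push ¬ through the quantifiers and connectives to reach negation normal form:
  (∃k D(k,k)) ∨ (∃n D(n,n)) ∨ (∃r B(r,r))
Finally move all quantifiers to the prefix:
  ∃k ∃n ∃r (D(k,k) ∨ D(n,n) ∨ B(r,r))
The prefix is ∃k ∃n ∃r: 0 universal, 3 existential.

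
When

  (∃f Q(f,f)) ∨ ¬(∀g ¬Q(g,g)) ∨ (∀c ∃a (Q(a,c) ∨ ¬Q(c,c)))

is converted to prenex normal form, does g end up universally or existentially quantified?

Move each ¬ inward, flipping quantifiers it crosses:
  (∃f Q(f,f)) ∨ (∃g Q(g,g)) ∨ (∀c ∃a (Q(a,c) ∨ ¬Q(c,c)))
All bound variables are already distinct, so no renaming is needed.
Extract every quantifier outward, since the variables are now distinct and don't occur free across branches:
  ∃f ∃g ∀c ∃a (Q(f,f) ∨ Q(g,g) ∨ Q(a,c) ∨ ¬Q(c,c))
The quantifier ∀g sits under an odd number of negations, so it flips to ∃g.

existential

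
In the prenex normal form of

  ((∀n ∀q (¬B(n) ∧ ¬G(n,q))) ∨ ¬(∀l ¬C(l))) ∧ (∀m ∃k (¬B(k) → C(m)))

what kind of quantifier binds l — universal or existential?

existential

First replace A → B with ¬A ∨ B.
  ((∀n ∀q (¬B(n) ∧ ¬G(n,q))) ∨ ¬(∀l ¬C(l))) ∧ (∀m ∃k (¬¬B(k) ∨ C(m)))
Move each ¬ inward, flipping quantifiers it crosses:
  ((∀n ∀q (¬B(n) ∧ ¬G(n,q))) ∨ (∃l C(l))) ∧ (∀m ∃k (B(k) ∨ C(m)))
All bound variables are already distinct, so no renaming is needed.
Extract every quantifier outward, since the variables are now distinct and don't occur free across branches:
  ∀n ∀q ∃l ∀m ∃k ((¬B(n) ∧ ¬G(n,q) ∨ C(l)) ∧ (B(k) ∨ C(m)))
The quantifier ∀l sits under an odd number of negations (counting the antecedent side of each →), so it flips to ∃l.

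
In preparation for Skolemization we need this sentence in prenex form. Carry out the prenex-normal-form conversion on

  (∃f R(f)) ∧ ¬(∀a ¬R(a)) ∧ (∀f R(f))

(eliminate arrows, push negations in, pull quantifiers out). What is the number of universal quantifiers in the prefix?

1

Drive negations inward (¬∀x A ≡ ∃x ¬A, ¬∃x A ≡ ∀x ¬A, De Morgan for ∧/∨):
  (∃f R(f)) ∧ (∃a R(a)) ∧ (∀f R(f))
Give each quantifier a distinct variable: f↦w1.
  (∃f R(f)) ∧ (∃a R(a)) ∧ (∀w1 R(w1))
Pull the quantifiers to the front (each side's bound variable is not free in the other side):
  ∃f ∃a ∀w1 (R(f) ∧ R(a) ∧ R(w1))
The prefix is ∃f ∃a ∀w1: 1 universal, 2 existential.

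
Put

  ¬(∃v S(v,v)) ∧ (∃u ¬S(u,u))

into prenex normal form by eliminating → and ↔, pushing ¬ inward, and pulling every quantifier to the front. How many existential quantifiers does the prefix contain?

Drive negations inward (¬∀x A ≡ ∃x ¬A, ¬∃x A ≡ ∀x ¬A, De Morgan for ∧/∨):
  (∀v ¬S(v,v)) ∧ (∃u ¬S(u,u))
All bound variables are already distinct, so no renaming is needed.
Finally move all quantifiers to the prefix:
  ∀v ∃u (¬S(v,v) ∧ ¬S(u,u))
The prefix is ∀v ∃u: 1 universal, 1 existential.

1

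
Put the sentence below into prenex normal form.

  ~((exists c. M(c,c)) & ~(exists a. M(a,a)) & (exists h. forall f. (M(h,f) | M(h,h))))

forall c. exists a. forall h. exists f. (~M(c,c) | M(a,a) | ~M(h,f) & ~M(h,h))

Push ¬ through the quantifiers and connectives to reach negation normal form:
  (forall c. ~M(c,c)) | (exists a. M(a,a)) | (forall h. exists f. (~M(h,f) & ~M(h,h)))
All bound variables are already distinct, so no renaming is needed.
Finally move all quantifiers to the prefix:
  forall c. exists a. forall h. exists f. (~M(c,c) | M(a,a) | ~M(h,f) & ~M(h,h))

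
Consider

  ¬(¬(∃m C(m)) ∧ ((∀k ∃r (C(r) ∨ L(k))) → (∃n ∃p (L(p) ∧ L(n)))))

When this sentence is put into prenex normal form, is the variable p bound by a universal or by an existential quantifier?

universal

First replace A → B with ¬A ∨ B.
  ¬(¬(∃m C(m)) ∧ (¬(∀k ∃r (C(r) ∨ L(k))) ∨ (∃n ∃p (L(p) ∧ L(n)))))
Push ¬ through the quantifiers and connectives to reach negation normal form:
  (∃m C(m)) ∨ (∀k ∃r (C(r) ∨ L(k))) ∧ (∀n ∀p (¬L(p) ∨ ¬L(n)))
All bound variables are already distinct, so no renaming is needed.
Pull the quantifiers to the front (each side's bound variable is not free in the other side):
  ∃m ∀k ∃r ∀n ∀p (C(m) ∨ (C(r) ∨ L(k)) ∧ (¬L(p) ∨ ¬L(n)))
The quantifier ∃p sits under an odd number of negations (counting the antecedent side of each →), so it flips to ∀p.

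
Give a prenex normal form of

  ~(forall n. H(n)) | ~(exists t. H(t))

exists n. forall t. (~H(n) | ~H(t))

Push ¬ through the quantifiers and connectives to reach negation normal form:
  (exists n. ~H(n)) | (forall t. ~H(t))
All bound variables are already distinct, so no renaming is needed.
Extract every quantifier outward, since the variables are now distinct and don't occur free across branches:
  exists n. forall t. (~H(n) | ~H(t))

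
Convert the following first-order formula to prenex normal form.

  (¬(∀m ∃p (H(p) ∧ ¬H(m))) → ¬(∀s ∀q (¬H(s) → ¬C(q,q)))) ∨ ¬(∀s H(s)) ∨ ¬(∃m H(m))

Rewrite implications/biconditionals: A → B as ¬A ∨ B.
  ¬¬(∀m ∃p (H(p) ∧ ¬H(m))) ∨ ¬(∀s ∀q (¬¬H(s) ∨ ¬C(q,q))) ∨ ¬(∀s H(s)) ∨ ¬(∃m H(m))
Drive negations inward (¬∀x A ≡ ∃x ¬A, ¬∃x A ≡ ∀x ¬A, De Morgan for ∧/∨):
  (∀m ∃p (H(p) ∧ ¬H(m))) ∨ (∃s ∃q (¬H(s) ∧ C(q,q))) ∨ (∃s ¬H(s)) ∨ (∀m ¬H(m))
Standardize variables apart so no two quantifiers bind the same name: s↦v, m↦c.
  (∀m ∃p (H(p) ∧ ¬H(m))) ∨ (∃s ∃q (¬H(s) ∧ C(q,q))) ∨ (∃v ¬H(v)) ∨ (∀c ¬H(c))
Finally move all quantifiers to the prefix:
  ∀m ∃p ∃s ∃q ∃v ∀c (H(p) ∧ ¬H(m) ∨ ¬H(s) ∧ C(q,q) ∨ ¬H(v) ∨ ¬H(c))

∀m ∃p ∃s ∃q ∃v ∀c (H(p) ∧ ¬H(m) ∨ ¬H(s) ∧ C(q,q) ∨ ¬H(v) ∨ ¬H(c))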